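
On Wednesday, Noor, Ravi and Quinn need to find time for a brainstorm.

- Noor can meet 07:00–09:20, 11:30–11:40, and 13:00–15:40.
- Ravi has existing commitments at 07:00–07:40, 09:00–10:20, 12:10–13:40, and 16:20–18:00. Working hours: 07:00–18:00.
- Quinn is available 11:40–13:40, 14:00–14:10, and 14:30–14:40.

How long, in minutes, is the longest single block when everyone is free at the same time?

10 minutes

Ravi free within 07:00–18:00: 07:40–09:00, 10:20–12:10, 13:40–16:20.
Noor ∩ Ravi: 07:40–09:00, 11:30–11:40, 13:40–15:40.
Noor ∩ Ravi ∩ Quinn: 14:00–14:10, 14:30–14:40.
Common window lengths: 10, 10 min; longest is 10.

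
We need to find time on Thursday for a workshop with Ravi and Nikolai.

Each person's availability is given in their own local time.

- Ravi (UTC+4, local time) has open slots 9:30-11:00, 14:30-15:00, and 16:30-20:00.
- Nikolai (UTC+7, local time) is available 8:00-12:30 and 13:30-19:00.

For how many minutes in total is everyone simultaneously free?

60 minutes

Ravi → UTC: 05:30–07:00, 10:30–11:00, 12:30–16:00.
Nikolai → UTC: 01:00–05:30, 06:30–12:00.
Ravi ∩ Nikolai: 06:30–07:00, 10:30–11:00.
Total common minutes: 30 + 30 = 60.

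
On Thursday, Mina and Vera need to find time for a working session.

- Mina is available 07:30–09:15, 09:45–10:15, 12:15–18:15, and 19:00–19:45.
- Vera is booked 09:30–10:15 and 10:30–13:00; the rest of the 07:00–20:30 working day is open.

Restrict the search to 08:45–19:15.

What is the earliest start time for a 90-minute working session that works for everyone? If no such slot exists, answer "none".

Vera free within 07:00–20:30: 07:00–09:30, 10:15–10:30, 13:00–20:30.
Mina ∩ Vera: 07:30–09:15, 13:00–18:15, 19:00–19:45.
Restricted to 08:45–19:15: 08:45–09:15, 13:00–18:15, 19:00–19:15.
Windows ≥ 90 min: 13:00–18:15.
Earliest such window starts at 13:00.

13:00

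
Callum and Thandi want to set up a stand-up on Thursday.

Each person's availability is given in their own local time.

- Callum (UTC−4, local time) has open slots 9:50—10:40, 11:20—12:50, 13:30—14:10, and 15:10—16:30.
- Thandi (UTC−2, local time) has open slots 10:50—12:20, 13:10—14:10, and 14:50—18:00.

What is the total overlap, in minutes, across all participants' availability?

170 minutes

Callum → UTC: 13:50–14:40, 15:20–16:50, 17:30–18:10, 19:10–20:30.
Thandi → UTC: 12:50–14:20, 15:10–16:10, 16:50–20:00.
Callum ∩ Thandi: 13:50–14:20, 15:20–16:10, 17:30–18:10, 19:10–20:00.
Total common minutes: 30 + 50 + 40 + 50 = 170.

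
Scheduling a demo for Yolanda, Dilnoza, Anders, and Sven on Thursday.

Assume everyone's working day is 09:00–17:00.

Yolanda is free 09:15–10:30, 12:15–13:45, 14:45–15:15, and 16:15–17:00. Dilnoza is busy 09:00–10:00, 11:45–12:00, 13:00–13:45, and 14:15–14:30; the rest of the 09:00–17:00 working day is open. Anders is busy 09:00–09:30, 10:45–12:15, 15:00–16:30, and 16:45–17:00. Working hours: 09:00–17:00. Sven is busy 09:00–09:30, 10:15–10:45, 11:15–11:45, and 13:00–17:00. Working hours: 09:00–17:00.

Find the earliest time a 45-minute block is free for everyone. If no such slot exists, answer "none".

12:15

Dilnoza free within 09:00–17:00: 10:00–11:45, 12:00–13:00, 13:45–14:15, 14:30–17:00.
Anders free within 09:00–17:00: 09:30–10:45, 12:15–15:00, 16:30–16:45.
Sven free within 09:00–17:00: 09:30–10:15, 10:45–11:15, 11:45–13:00.
Yolanda ∩ Dilnoza: 10:00–10:30, 12:15–13:00, 14:45–15:15, 16:15–17:00.
Yolanda ∩ Dilnoza ∩ Anders: 10:00–10:30, 12:15–13:00, 14:45–15:00, 16:30–16:45.
Yolanda ∩ Dilnoza ∩ Anders ∩ Sven: 10:00–10:15, 12:15–13:00.
Windows ≥ 45 min: 12:15–13:00.
Earliest such window starts at 12:15.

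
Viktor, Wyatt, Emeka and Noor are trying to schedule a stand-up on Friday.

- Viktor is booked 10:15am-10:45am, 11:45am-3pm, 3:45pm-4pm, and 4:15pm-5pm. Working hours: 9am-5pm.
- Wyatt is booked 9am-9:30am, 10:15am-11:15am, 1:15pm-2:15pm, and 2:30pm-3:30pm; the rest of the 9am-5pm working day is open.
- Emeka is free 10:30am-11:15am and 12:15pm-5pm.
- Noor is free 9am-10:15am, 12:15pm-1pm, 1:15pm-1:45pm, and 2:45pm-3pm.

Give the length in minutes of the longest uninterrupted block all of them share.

Viktor free within 09:00–17:00: 09:00–10:15, 10:45–11:45, 15:00–15:45, 16:00–16:15.
Wyatt free within 09:00–17:00: 09:30–10:15, 11:15–13:15, 14:15–14:30, 15:30–17:00.
Viktor ∩ Wyatt: 09:30–10:15, 11:15–11:45, 15:30–15:45, 16:00–16:15.
Viktor ∩ Wyatt ∩ Emeka: 15:30–15:45, 16:00–16:15.
Viktor ∩ Wyatt ∩ Emeka ∩ Noor: (none).
No common window.

0 minutes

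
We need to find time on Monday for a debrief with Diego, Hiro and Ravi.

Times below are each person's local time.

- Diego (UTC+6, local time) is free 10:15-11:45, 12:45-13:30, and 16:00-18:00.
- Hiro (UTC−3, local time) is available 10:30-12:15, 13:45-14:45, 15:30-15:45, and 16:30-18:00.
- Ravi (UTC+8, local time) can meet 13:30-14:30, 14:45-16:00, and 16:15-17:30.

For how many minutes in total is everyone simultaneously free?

Diego → UTC: 04:15–05:45, 06:45–07:30, 10:00–12:00.
Hiro → UTC: 13:30–15:15, 16:45–17:45, 18:30–18:45, 19:30–21:00.
Ravi → UTC: 05:30–06:30, 06:45–08:00, 08:15–09:30.
Diego ∩ Hiro: (none).
Diego ∩ Hiro ∩ Ravi: (none).
Total common minutes: 0.

0 minutes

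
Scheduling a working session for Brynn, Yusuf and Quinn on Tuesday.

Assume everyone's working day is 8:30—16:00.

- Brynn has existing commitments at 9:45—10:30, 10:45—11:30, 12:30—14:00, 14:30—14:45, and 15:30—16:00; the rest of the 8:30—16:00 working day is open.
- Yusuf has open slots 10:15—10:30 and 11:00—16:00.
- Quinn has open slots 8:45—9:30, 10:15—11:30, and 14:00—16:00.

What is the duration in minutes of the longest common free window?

45 minutes

Brynn free within 08:30–16:00: 08:30–09:45, 10:30–10:45, 11:30–12:30, 14:00–14:30, 14:45–15:30.
Brynn ∩ Yusuf: 11:30–12:30, 14:00–14:30, 14:45–15:30.
Brynn ∩ Yusuf ∩ Quinn: 14:00–14:30, 14:45–15:30.
Common window lengths: 30, 45 min; longest is 45.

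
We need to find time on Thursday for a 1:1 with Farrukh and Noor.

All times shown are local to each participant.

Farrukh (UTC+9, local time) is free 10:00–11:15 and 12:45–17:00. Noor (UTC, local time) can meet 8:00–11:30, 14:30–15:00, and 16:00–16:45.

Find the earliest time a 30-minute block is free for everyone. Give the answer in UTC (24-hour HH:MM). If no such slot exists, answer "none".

Farrukh → UTC: 01:00–02:15, 03:45–08:00.
Noor → UTC: 08:00–11:30, 14:30–15:00, 16:00–16:45.
Farrukh ∩ Noor: (none).
Windows ≥ 30 min: (none).

none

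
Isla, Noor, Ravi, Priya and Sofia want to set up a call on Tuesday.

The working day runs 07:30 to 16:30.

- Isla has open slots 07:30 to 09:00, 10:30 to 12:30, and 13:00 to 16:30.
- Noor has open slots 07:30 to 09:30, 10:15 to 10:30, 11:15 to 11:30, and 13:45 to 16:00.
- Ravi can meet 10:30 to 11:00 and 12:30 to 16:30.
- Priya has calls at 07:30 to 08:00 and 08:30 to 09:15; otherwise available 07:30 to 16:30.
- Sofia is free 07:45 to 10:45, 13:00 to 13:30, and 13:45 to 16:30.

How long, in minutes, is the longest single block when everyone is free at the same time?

Priya free within 07:30–16:30: 08:00–08:30, 09:15–16:30.
Isla ∩ Noor: 07:30–09:00, 11:15–11:30, 13:45–16:00.
Isla ∩ Noor ∩ Ravi: 13:45–16:00.
Isla ∩ Noor ∩ Ravi ∩ Priya: 13:45–16:00.
Isla ∩ Noor ∩ Ravi ∩ Priya ∩ Sofia: 13:45–16:00.
Single common window of 135 minutes.

135 minutes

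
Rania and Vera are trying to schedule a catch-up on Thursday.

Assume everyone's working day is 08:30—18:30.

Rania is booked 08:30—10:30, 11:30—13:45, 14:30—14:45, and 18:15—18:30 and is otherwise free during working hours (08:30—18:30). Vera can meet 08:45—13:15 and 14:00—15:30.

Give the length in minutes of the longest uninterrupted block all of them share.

Rania free within 08:30–18:30: 10:30–11:30, 13:45–14:30, 14:45–18:15.
Rania ∩ Vera: 10:30–11:30, 14:00–14:30, 14:45–15:30.
Common window lengths: 60, 30, 45 min; longest is 60.

60 minutes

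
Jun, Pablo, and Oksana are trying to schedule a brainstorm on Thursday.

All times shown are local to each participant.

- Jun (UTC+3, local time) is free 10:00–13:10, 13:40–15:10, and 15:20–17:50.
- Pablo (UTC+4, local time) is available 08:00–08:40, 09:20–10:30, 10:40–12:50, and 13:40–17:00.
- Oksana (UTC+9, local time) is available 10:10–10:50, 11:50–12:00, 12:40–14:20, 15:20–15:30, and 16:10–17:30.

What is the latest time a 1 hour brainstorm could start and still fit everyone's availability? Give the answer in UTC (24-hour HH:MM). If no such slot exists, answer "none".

07:30

Jun → UTC: 07:00–10:10, 10:40–12:10, 12:20–14:50.
Pablo → UTC: 04:00–04:40, 05:20–06:30, 06:40–08:50, 09:40–13:00.
Oksana → UTC: 01:10–01:50, 02:50–03:00, 03:40–05:20, 06:20–06:30, 07:10–08:30.
Jun ∩ Pablo: 07:00–08:50, 09:40–10:10, 10:40–12:10, 12:20–13:00.
Jun ∩ Pablo ∩ Oksana: 07:10–08:30.
Windows ≥ 60 min: 07:10–08:30.
Latest start in the last window 07:10–08:30 is 08:30 − 60 min = 07:30.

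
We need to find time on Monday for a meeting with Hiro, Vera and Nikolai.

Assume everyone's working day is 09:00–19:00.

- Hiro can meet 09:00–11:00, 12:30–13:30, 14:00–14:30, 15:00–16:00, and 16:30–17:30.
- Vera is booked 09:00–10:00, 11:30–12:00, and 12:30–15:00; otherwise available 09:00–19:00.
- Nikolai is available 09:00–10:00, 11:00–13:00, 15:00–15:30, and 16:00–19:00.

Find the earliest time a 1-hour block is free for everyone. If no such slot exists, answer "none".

16:30

Vera free within 09:00–19:00: 10:00–11:30, 12:00–12:30, 15:00–19:00.
Hiro ∩ Vera: 10:00–11:00, 15:00–16:00, 16:30–17:30.
Hiro ∩ Vera ∩ Nikolai: 15:00–15:30, 16:30–17:30.
Windows ≥ 60 min: 16:30–17:30.
Earliest such window starts at 16:30.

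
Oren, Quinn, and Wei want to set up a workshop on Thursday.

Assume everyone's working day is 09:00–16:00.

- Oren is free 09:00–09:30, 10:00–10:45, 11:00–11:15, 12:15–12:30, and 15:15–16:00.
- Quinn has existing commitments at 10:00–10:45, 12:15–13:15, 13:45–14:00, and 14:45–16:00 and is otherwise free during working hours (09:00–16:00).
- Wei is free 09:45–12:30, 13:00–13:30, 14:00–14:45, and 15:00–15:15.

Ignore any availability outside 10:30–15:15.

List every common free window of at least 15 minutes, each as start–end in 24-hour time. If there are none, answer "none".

Quinn free within 09:00–16:00: 09:00–10:00, 10:45–12:15, 13:15–13:45, 14:00–14:45.
Oren ∩ Quinn: 09:00–09:30, 11:00–11:15.
Oren ∩ Quinn ∩ Wei: 11:00–11:15.
Restricted to 10:30–15:15: 11:00–11:15.
Windows ≥ 15 min: 11:00–11:15.

11:00–11:15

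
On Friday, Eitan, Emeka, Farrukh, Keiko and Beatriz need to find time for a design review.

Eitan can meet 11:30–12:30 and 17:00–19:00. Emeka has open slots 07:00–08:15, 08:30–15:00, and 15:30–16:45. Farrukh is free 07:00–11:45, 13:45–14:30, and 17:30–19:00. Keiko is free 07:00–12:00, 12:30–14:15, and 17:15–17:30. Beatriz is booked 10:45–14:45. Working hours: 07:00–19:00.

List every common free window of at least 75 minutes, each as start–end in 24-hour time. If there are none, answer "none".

Beatriz free within 07:00–19:00: 07:00–10:45, 14:45–19:00.
Eitan ∩ Emeka: 11:30–12:30.
Eitan ∩ Emeka ∩ Farrukh: 11:30–11:45.
Eitan ∩ Emeka ∩ Farrukh ∩ Keiko: 11:30–11:45.
Eitan ∩ Emeka ∩ Farrukh ∩ Keiko ∩ Beatriz: (none).
Windows ≥ 75 min: (none).

none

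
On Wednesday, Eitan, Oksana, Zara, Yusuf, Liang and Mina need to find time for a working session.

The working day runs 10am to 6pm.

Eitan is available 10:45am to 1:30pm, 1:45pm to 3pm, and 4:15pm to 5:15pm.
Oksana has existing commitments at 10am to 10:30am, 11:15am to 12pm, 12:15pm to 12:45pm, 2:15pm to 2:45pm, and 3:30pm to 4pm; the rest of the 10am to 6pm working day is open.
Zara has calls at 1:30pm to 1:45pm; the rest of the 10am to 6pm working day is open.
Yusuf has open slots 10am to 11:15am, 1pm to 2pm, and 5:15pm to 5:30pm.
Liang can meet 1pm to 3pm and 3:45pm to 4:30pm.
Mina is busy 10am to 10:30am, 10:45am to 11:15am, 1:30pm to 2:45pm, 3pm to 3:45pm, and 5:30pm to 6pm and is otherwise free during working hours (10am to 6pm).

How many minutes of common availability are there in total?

30 minutes

Oksana free within 10:00–18:00: 10:30–11:15, 12:00–12:15, 12:45–14:15, 14:45–15:30, 16:00–18:00.
Zara free within 10:00–18:00: 10:00–13:30, 13:45–18:00.
Mina free within 10:00–18:00: 10:30–10:45, 11:15–13:30, 14:45–15:00, 15:45–17:30.
Eitan ∩ Oksana: 10:45–11:15, 12:00–12:15, 12:45–13:30, 13:45–14:15, 14:45–15:00, 16:15–17:15.
Eitan ∩ Oksana ∩ Zara: 10:45–11:15, 12:00–12:15, 12:45–13:30, 13:45–14:15, 14:45–15:00, 16:15–17:15.
Eitan ∩ Oksana ∩ Zara ∩ Yusuf: 10:45–11:15, 13:00–13:30, 13:45–14:00.
Eitan ∩ Oksana ∩ Zara ∩ Yusuf ∩ Liang: 13:00–13:30, 13:45–14:00.
Eitan ∩ Oksana ∩ Zara ∩ Yusuf ∩ Liang ∩ Mina: 13:00–13:30.
Total common minutes: 30.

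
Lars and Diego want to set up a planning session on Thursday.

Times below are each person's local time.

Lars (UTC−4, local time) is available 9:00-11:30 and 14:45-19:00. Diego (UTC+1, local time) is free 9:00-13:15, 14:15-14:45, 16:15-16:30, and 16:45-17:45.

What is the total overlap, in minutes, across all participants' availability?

Lars → UTC: 13:00–15:30, 18:45–23:00.
Diego → UTC: 08:00–12:15, 13:15–13:45, 15:15–15:30, 15:45–16:45.
Lars ∩ Diego: 13:15–13:45, 15:15–15:30.
Total common minutes: 30 + 15 = 45.

45 minutes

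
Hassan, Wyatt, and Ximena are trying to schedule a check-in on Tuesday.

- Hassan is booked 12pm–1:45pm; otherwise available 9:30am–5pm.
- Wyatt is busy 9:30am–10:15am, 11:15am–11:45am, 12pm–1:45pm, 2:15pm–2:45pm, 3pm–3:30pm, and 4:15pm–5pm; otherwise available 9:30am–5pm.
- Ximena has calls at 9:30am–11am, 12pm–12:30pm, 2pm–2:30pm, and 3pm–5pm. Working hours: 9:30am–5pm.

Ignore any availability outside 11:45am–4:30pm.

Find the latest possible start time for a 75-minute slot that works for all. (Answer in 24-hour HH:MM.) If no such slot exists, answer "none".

none

Hassan free within 09:30–17:00: 09:30–12:00, 13:45–17:00.
Wyatt free within 09:30–17:00: 10:15–11:15, 11:45–12:00, 13:45–14:15, 14:45–15:00, 15:30–16:15.
Ximena free within 09:30–17:00: 11:00–12:00, 12:30–14:00, 14:30–15:00.
Hassan ∩ Wyatt: 10:15–11:15, 11:45–12:00, 13:45–14:15, 14:45–15:00, 15:30–16:15.
Hassan ∩ Wyatt ∩ Ximena: 11:00–11:15, 11:45–12:00, 13:45–14:00, 14:45–15:00.
Restricted to 11:45–16:30: 11:45–12:00, 13:45–14:00, 14:45–15:00.
Windows ≥ 75 min: (none).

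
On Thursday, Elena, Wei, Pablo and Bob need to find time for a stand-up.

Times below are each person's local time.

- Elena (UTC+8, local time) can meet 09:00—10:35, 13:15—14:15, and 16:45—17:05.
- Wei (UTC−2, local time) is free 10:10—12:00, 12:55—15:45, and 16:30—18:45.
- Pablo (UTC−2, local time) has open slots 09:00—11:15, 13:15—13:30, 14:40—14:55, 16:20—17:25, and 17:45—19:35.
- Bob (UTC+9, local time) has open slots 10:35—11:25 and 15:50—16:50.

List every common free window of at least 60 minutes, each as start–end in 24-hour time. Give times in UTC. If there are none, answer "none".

Elena → UTC: 01:00–02:35, 05:15–06:15, 08:45–09:05.
Wei → UTC: 12:10–14:00, 14:55–17:45, 18:30–20:45.
Pablo → UTC: 11:00–13:15, 15:15–15:30, 16:40–16:55, 18:20–19:25, 19:45–21:35.
Bob → UTC: 01:35–02:25, 06:50–07:50.
Elena ∩ Wei: (none).
Elena ∩ Wei ∩ Pablo: (none).
Elena ∩ Wei ∩ Pablo ∩ Bob: (none).
Windows ≥ 60 min: (none).

none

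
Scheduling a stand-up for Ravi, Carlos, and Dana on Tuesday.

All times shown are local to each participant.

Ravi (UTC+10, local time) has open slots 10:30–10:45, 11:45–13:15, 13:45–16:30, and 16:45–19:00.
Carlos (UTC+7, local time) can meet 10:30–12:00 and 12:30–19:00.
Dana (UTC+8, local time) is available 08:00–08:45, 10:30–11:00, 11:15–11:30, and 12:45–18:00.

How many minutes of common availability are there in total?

Ravi → UTC: 00:30–00:45, 01:45–03:15, 03:45–06:30, 06:45–09:00.
Carlos → UTC: 03:30–05:00, 05:30–12:00.
Dana → UTC: 00:00–00:45, 02:30–03:00, 03:15–03:30, 04:45–10:00.
Ravi ∩ Carlos: 03:45–05:00, 05:30–06:30, 06:45–09:00.
Ravi ∩ Carlos ∩ Dana: 04:45–05:00, 05:30–06:30, 06:45–09:00.
Total common minutes: 15 + 60 + 135 = 210.

210 minutes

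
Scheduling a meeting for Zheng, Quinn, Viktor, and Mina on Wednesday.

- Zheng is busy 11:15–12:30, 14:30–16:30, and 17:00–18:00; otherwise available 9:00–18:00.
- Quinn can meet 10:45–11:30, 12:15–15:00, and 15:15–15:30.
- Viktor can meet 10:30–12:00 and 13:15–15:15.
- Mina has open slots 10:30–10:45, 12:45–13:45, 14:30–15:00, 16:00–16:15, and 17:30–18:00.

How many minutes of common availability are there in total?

30 minutes

Zheng free within 09:00–18:00: 09:00–11:15, 12:30–14:30, 16:30–17:00.
Zheng ∩ Quinn: 10:45–11:15, 12:30–14:30.
Zheng ∩ Quinn ∩ Viktor: 10:45–11:15, 13:15–14:30.
Zheng ∩ Quinn ∩ Viktor ∩ Mina: 13:15–13:45.
Total common minutes: 30.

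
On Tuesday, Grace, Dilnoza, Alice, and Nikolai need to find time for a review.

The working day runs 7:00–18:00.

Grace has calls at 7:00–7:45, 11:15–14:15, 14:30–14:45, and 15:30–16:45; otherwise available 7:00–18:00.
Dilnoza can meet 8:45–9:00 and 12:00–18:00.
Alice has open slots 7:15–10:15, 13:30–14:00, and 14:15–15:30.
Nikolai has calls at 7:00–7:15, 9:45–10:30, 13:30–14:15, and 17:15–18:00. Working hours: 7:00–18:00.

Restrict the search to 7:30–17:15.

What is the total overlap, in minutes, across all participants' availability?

75 minutes

Grace free within 07:00–18:00: 07:45–11:15, 14:15–14:30, 14:45–15:30, 16:45–18:00.
Nikolai free within 07:00–18:00: 07:15–09:45, 10:30–13:30, 14:15–17:15.
Grace ∩ Dilnoza: 08:45–09:00, 14:15–14:30, 14:45–15:30, 16:45–18:00.
Grace ∩ Dilnoza ∩ Alice: 08:45–09:00, 14:15–14:30, 14:45–15:30.
Grace ∩ Dilnoza ∩ Alice ∩ Nikolai: 08:45–09:00, 14:15–14:30, 14:45–15:30.
Restricted to 07:30–17:15: 08:45–09:00, 14:15–14:30, 14:45–15:30.
Total common minutes: 15 + 15 + 45 = 75.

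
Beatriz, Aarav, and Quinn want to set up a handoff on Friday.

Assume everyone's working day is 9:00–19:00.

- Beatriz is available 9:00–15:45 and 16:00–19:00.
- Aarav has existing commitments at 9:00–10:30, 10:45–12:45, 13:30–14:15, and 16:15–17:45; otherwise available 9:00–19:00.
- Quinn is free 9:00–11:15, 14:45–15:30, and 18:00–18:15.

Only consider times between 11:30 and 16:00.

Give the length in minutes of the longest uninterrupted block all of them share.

45 minutes

Aarav free within 09:00–19:00: 10:30–10:45, 12:45–13:30, 14:15–16:15, 17:45–19:00.
Beatriz ∩ Aarav: 10:30–10:45, 12:45–13:30, 14:15–15:45, 16:00–16:15, 17:45–19:00.
Beatriz ∩ Aarav ∩ Quinn: 10:30–10:45, 14:45–15:30, 18:00–18:15.
Restricted to 11:30–16:00: 14:45–15:30.
Single common window of 45 minutes.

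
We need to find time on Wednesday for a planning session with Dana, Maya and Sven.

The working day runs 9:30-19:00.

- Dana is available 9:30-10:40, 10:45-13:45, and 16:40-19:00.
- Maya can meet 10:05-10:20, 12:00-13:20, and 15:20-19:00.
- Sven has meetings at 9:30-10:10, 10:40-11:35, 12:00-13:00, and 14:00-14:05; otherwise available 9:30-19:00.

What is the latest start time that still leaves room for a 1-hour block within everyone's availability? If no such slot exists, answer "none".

Sven free within 09:30–19:00: 10:10–10:40, 11:35–12:00, 13:00–14:00, 14:05–19:00.
Dana ∩ Maya: 10:05–10:20, 12:00–13:20, 16:40–19:00.
Dana ∩ Maya ∩ Sven: 10:10–10:20, 13:00–13:20, 16:40–19:00.
Windows ≥ 60 min: 16:40–19:00.
Latest start in the last window 16:40–19:00 is 19:00 − 60 min = 18:00.

18:00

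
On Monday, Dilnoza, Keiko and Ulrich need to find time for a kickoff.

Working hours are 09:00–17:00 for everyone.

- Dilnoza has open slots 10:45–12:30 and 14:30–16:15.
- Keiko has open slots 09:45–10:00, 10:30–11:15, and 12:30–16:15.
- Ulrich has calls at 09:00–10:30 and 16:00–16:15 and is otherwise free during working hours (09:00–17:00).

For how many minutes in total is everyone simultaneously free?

120 minutes

Ulrich free within 09:00–17:00: 10:30–16:00, 16:15–17:00.
Dilnoza ∩ Keiko: 10:45–11:15, 14:30–16:15.
Dilnoza ∩ Keiko ∩ Ulrich: 10:45–11:15, 14:30–16:00.
Total common minutes: 30 + 90 = 120.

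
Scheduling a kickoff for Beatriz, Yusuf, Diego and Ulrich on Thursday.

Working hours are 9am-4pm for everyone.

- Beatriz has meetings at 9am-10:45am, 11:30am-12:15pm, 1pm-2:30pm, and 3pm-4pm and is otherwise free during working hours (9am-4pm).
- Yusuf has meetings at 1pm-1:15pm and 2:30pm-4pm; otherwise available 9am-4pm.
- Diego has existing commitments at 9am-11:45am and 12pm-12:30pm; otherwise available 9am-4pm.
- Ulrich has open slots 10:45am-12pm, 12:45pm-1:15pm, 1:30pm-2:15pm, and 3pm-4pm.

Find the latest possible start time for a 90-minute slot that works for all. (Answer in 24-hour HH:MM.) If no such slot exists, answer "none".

Beatriz free within 09:00–16:00: 10:45–11:30, 12:15–13:00, 14:30–15:00.
Yusuf free within 09:00–16:00: 09:00–13:00, 13:15–14:30.
Diego free within 09:00–16:00: 11:45–12:00, 12:30–16:00.
Beatriz ∩ Yusuf: 10:45–11:30, 12:15–13:00.
Beatriz ∩ Yusuf ∩ Diego: 12:30–13:00.
Beatriz ∩ Yusuf ∩ Diego ∩ Ulrich: 12:45–13:00.
Windows ≥ 90 min: (none).

none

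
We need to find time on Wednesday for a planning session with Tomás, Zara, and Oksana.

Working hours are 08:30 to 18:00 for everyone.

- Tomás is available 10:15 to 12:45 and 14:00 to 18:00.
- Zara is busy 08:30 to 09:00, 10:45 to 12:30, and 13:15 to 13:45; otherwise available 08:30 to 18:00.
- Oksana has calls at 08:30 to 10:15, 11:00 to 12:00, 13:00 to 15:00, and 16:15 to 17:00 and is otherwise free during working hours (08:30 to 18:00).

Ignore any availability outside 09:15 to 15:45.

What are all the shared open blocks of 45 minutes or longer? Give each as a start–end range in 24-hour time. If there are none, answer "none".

15:00–15:45

Zara free within 08:30–18:00: 09:00–10:45, 12:30–13:15, 13:45–18:00.
Oksana free within 08:30–18:00: 10:15–11:00, 12:00–13:00, 15:00–16:15, 17:00–18:00.
Tomás ∩ Zara: 10:15–10:45, 12:30–12:45, 14:00–18:00.
Tomás ∩ Zara ∩ Oksana: 10:15–10:45, 12:30–12:45, 15:00–16:15, 17:00–18:00.
Restricted to 09:15–15:45: 10:15–10:45, 12:30–12:45, 15:00–15:45.
Windows ≥ 45 min: 15:00–15:45.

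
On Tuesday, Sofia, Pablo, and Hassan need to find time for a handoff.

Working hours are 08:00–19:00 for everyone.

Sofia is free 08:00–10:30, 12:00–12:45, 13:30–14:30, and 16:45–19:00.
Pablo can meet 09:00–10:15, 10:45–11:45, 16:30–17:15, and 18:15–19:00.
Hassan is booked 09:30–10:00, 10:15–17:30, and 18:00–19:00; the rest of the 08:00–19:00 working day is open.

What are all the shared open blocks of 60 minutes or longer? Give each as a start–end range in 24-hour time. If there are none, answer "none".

Hassan free within 08:00–19:00: 08:00–09:30, 10:00–10:15, 17:30–18:00.
Sofia ∩ Pablo: 09:00–10:15, 16:45–17:15, 18:15–19:00.
Sofia ∩ Pablo ∩ Hassan: 09:00–09:30, 10:00–10:15.
Windows ≥ 60 min: (none).

none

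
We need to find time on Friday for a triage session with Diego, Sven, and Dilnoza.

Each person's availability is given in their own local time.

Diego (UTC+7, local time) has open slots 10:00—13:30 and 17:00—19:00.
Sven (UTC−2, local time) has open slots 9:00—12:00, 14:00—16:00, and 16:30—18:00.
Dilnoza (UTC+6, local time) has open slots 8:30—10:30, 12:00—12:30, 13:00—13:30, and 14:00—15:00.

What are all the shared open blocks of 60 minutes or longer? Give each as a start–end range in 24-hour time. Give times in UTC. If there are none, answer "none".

none

Diego → UTC: 03:00–06:30, 10:00–12:00.
Sven → UTC: 11:00–14:00, 16:00–18:00, 18:30–20:00.
Dilnoza → UTC: 02:30–04:30, 06:00–06:30, 07:00–07:30, 08:00–09:00.
Diego ∩ Sven: 11:00–12:00.
Diego ∩ Sven ∩ Dilnoza: (none).
Windows ≥ 60 min: (none).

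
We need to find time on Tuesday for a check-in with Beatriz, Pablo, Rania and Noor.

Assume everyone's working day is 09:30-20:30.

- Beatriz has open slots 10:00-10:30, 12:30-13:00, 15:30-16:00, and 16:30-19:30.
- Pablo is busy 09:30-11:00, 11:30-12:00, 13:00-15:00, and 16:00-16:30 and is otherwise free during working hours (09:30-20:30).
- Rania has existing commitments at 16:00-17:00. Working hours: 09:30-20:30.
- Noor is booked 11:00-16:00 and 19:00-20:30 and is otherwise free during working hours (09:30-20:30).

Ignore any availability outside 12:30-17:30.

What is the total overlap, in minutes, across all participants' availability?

30 minutes

Pablo free within 09:30–20:30: 11:00–11:30, 12:00–13:00, 15:00–16:00, 16:30–20:30.
Rania free within 09:30–20:30: 09:30–16:00, 17:00–20:30.
Noor free within 09:30–20:30: 09:30–11:00, 16:00–19:00.
Beatriz ∩ Pablo: 12:30–13:00, 15:30–16:00, 16:30–19:30.
Beatriz ∩ Pablo ∩ Rania: 12:30–13:00, 15:30–16:00, 17:00–19:30.
Beatriz ∩ Pablo ∩ Rania ∩ Noor: 17:00–19:00.
Restricted to 12:30–17:30: 17:00–17:30.
Total common minutes: 30.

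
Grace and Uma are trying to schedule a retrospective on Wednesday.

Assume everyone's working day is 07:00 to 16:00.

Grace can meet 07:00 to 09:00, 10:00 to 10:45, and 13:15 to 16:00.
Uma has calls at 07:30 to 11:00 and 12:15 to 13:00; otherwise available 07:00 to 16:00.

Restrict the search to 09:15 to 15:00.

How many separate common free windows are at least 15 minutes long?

Uma free within 07:00–16:00: 07:00–07:30, 11:00–12:15, 13:00–16:00.
Grace ∩ Uma: 07:00–07:30, 13:15–16:00.
Restricted to 09:15–15:00: 13:15–15:00.
Windows ≥ 15 min: 13:15–15:00.
That's 1 window.

1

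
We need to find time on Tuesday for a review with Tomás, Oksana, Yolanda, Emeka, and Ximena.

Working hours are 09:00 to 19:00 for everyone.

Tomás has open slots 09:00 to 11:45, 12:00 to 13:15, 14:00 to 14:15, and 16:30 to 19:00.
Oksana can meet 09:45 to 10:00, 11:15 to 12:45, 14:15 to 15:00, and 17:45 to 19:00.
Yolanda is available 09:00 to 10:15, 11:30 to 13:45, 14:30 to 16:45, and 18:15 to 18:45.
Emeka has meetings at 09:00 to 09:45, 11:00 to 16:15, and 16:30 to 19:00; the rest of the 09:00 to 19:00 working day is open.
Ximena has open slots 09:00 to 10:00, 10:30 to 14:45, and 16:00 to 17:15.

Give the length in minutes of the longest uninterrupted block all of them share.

15 minutes

Emeka free within 09:00–19:00: 09:45–11:00, 16:15–16:30.
Tomás ∩ Oksana: 09:45–10:00, 11:15–11:45, 12:00–12:45, 17:45–19:00.
Tomás ∩ Oksana ∩ Yolanda: 09:45–10:00, 11:30–11:45, 12:00–12:45, 18:15–18:45.
Tomás ∩ Oksana ∩ Yolanda ∩ Emeka: 09:45–10:00.
Tomás ∩ Oksana ∩ Yolanda ∩ Emeka ∩ Ximena: 09:45–10:00.
Single common window of 15 minutes.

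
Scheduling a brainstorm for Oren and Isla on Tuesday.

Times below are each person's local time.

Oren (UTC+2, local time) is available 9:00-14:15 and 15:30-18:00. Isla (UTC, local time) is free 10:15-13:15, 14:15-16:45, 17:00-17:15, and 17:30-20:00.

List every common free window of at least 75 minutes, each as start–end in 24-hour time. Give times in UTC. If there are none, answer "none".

10:15–12:15, 14:15–16:00

Oren → UTC: 07:00–12:15, 13:30–16:00.
Isla → UTC: 10:15–13:15, 14:15–16:45, 17:00–17:15, 17:30–20:00.
Oren ∩ Isla: 10:15–12:15, 14:15–16:00.
Windows ≥ 75 min: 10:15–12:15, 14:15–16:00.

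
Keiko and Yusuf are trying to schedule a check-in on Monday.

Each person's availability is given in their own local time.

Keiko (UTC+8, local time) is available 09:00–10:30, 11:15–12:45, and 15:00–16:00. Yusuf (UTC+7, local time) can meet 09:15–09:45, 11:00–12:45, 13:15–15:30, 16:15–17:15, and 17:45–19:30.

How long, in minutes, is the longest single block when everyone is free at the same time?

Keiko → UTC: 01:00–02:30, 03:15–04:45, 07:00–08:00.
Yusuf → UTC: 02:15–02:45, 04:00–05:45, 06:15–08:30, 09:15–10:15, 10:45–12:30.
Keiko ∩ Yusuf: 02:15–02:30, 04:00–04:45, 07:00–08:00.
Common window lengths: 15, 45, 60 min; longest is 60.

60 minutes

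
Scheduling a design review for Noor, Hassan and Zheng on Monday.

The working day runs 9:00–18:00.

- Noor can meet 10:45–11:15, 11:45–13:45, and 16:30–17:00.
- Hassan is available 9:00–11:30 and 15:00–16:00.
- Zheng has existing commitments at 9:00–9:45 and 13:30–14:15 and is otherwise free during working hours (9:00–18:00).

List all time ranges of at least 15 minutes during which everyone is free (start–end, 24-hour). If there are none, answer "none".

Zheng free within 09:00–18:00: 09:45–13:30, 14:15–18:00.
Noor ∩ Hassan: 10:45–11:15.
Noor ∩ Hassan ∩ Zheng: 10:45–11:15.
Windows ≥ 15 min: 10:45–11:15.

10:45–11:15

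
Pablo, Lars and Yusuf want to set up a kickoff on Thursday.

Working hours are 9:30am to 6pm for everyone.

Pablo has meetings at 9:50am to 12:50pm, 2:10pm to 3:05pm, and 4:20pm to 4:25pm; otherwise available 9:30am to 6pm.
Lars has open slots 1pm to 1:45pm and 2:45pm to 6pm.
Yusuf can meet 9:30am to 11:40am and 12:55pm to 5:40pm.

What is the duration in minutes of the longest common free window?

75 minutes

Pablo free within 09:30–18:00: 09:30–09:50, 12:50–14:10, 15:05–16:20, 16:25–18:00.
Pablo ∩ Lars: 13:00–13:45, 15:05–16:20, 16:25–18:00.
Pablo ∩ Lars ∩ Yusuf: 13:00–13:45, 15:05–16:20, 16:25–17:40.
Common window lengths: 45, 75, 75 min; longest is 75.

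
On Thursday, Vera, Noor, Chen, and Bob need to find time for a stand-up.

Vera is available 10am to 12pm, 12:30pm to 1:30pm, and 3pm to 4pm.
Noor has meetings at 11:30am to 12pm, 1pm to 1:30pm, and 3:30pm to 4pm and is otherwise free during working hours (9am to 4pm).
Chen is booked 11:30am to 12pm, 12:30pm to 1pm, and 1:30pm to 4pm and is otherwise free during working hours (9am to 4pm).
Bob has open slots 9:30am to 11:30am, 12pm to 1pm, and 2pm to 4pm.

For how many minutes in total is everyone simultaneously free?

Noor free within 09:00–16:00: 09:00–11:30, 12:00–13:00, 13:30–15:30.
Chen free within 09:00–16:00: 09:00–11:30, 12:00–12:30, 13:00–13:30.
Vera ∩ Noor: 10:00–11:30, 12:30–13:00, 15:00–15:30.
Vera ∩ Noor ∩ Chen: 10:00–11:30.
Vera ∩ Noor ∩ Chen ∩ Bob: 10:00–11:30.
Total common minutes: 90.

90 minutes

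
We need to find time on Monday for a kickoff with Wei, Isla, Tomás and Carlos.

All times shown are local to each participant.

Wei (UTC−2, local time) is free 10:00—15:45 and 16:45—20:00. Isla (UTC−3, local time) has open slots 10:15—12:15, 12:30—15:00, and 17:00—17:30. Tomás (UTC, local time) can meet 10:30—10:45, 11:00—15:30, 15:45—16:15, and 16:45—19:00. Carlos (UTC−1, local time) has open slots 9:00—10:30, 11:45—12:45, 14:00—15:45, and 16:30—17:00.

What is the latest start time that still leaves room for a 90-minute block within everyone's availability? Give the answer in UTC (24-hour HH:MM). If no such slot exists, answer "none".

Wei → UTC: 12:00–17:45, 18:45–22:00.
Isla → UTC: 13:15–15:15, 15:30–18:00, 20:00–20:30.
Tomás → UTC: 10:30–10:45, 11:00–15:30, 15:45–16:15, 16:45–19:00.
Carlos → UTC: 10:00–11:30, 12:45–13:45, 15:00–16:45, 17:30–18:00.
Wei ∩ Isla: 13:15–15:15, 15:30–17:45, 20:00–20:30.
Wei ∩ Isla ∩ Tomás: 13:15–15:15, 15:45–16:15, 16:45–17:45.
Wei ∩ Isla ∩ Tomás ∩ Carlos: 13:15–13:45, 15:00–15:15, 15:45–16:15, 17:30–17:45.
Windows ≥ 90 min: (none).

none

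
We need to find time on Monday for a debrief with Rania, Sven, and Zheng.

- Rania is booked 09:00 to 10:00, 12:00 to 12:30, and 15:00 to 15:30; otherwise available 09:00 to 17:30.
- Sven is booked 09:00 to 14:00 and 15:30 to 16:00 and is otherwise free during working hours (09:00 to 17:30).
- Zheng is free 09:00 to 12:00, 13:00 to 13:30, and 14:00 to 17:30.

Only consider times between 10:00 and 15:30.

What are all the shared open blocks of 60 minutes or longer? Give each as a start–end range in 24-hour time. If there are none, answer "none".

Rania free within 09:00–17:30: 10:00–12:00, 12:30–15:00, 15:30–17:30.
Sven free within 09:00–17:30: 14:00–15:30, 16:00–17:30.
Rania ∩ Sven: 14:00–15:00, 16:00–17:30.
Rania ∩ Sven ∩ Zheng: 14:00–15:00, 16:00–17:30.
Restricted to 10:00–15:30: 14:00–15:00.
Windows ≥ 60 min: 14:00–15:00.

14:00–15:00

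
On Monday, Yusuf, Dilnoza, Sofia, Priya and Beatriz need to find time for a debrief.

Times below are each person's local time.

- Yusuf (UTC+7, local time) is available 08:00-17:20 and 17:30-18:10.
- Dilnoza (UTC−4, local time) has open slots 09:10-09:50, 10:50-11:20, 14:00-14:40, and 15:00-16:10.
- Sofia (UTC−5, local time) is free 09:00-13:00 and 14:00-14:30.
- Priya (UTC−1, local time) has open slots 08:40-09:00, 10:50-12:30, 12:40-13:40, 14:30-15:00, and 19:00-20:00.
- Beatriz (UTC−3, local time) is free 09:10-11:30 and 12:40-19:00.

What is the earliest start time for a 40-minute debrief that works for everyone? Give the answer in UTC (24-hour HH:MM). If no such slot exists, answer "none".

Yusuf → UTC: 01:00–10:20, 10:30–11:10.
Dilnoza → UTC: 13:10–13:50, 14:50–15:20, 18:00–18:40, 19:00–20:10.
Sofia → UTC: 14:00–18:00, 19:00–19:30.
Priya → UTC: 09:40–10:00, 11:50–13:30, 13:40–14:40, 15:30–16:00, 20:00–21:00.
Beatriz → UTC: 12:10–14:30, 15:40–22:00.
Yusuf ∩ Dilnoza: (none).
Yusuf ∩ Dilnoza ∩ Sofia: (none).
Yusuf ∩ Dilnoza ∩ Sofia ∩ Priya: (none).
Yusuf ∩ Dilnoza ∩ Sofia ∩ Priya ∩ Beatriz: (none).
Windows ≥ 40 min: (none).

none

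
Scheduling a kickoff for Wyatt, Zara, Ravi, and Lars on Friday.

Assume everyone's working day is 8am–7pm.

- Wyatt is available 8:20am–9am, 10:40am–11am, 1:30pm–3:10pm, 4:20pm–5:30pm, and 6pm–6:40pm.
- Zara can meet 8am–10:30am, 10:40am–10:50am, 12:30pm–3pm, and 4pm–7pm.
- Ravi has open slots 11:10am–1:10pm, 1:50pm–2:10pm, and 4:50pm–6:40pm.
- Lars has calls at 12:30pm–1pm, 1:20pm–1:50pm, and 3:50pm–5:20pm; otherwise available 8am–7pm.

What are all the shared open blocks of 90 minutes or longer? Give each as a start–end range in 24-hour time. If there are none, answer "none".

Lars free within 08:00–19:00: 08:00–12:30, 13:00–13:20, 13:50–15:50, 17:20–19:00.
Wyatt ∩ Zara: 08:20–09:00, 10:40–10:50, 13:30–15:00, 16:20–17:30, 18:00–18:40.
Wyatt ∩ Zara ∩ Ravi: 13:50–14:10, 16:50–17:30, 18:00–18:40.
Wyatt ∩ Zara ∩ Ravi ∩ Lars: 13:50–14:10, 17:20–17:30, 18:00–18:40.
Windows ≥ 90 min: (none).

none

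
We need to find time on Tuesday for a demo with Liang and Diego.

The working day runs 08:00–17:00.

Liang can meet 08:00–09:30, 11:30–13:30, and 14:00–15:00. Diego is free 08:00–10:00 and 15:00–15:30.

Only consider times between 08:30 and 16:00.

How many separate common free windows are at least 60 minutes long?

Liang ∩ Diego: 08:00–09:30.
Restricted to 08:30–16:00: 08:30–09:30.
Windows ≥ 60 min: 08:30–09:30.
That's 1 window.

1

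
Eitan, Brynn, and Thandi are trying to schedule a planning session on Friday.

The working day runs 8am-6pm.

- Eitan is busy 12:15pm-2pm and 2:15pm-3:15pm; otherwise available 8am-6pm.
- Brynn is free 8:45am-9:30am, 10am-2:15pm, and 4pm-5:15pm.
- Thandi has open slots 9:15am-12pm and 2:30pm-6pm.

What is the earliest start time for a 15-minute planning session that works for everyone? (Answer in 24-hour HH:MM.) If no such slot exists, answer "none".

09:15

Eitan free within 08:00–18:00: 08:00–12:15, 14:00–14:15, 15:15–18:00.
Eitan ∩ Brynn: 08:45–09:30, 10:00–12:15, 14:00–14:15, 16:00–17:15.
Eitan ∩ Brynn ∩ Thandi: 09:15–09:30, 10:00–12:00, 16:00–17:15.
Windows ≥ 15 min: 09:15–09:30, 10:00–12:00, 16:00–17:15.
Earliest such window starts at 09:15.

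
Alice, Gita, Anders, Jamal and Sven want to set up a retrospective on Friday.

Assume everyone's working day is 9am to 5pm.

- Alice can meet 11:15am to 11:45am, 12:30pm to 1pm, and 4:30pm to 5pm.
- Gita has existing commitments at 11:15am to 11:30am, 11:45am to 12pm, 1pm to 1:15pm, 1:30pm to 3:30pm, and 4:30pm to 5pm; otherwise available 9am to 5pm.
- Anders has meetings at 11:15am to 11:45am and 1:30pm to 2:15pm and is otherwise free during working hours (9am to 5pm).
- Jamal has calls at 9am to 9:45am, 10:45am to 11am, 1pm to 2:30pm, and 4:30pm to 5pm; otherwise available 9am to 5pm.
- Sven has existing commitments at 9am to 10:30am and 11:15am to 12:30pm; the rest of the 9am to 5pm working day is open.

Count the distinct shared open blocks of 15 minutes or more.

1

Gita free within 09:00–17:00: 09:00–11:15, 11:30–11:45, 12:00–13:00, 13:15–13:30, 15:30–16:30.
Anders free within 09:00–17:00: 09:00–11:15, 11:45–13:30, 14:15–17:00.
Jamal free within 09:00–17:00: 09:45–10:45, 11:00–13:00, 14:30–16:30.
Sven free within 09:00–17:00: 10:30–11:15, 12:30–17:00.
Alice ∩ Gita: 11:30–11:45, 12:30–13:00.
Alice ∩ Gita ∩ Anders: 12:30–13:00.
Alice ∩ Gita ∩ Anders ∩ Jamal: 12:30–13:00.
Alice ∩ Gita ∩ Anders ∩ Jamal ∩ Sven: 12:30–13:00.
Windows ≥ 15 min: 12:30–13:00.
That's 1 window.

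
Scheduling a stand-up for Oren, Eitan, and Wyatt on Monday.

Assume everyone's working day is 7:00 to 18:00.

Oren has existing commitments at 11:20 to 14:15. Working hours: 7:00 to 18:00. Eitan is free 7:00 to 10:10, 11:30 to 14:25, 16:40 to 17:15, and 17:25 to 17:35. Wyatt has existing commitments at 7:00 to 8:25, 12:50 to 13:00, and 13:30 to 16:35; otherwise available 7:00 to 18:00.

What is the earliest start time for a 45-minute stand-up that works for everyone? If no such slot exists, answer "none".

Oren free within 07:00–18:00: 07:00–11:20, 14:15–18:00.
Wyatt free within 07:00–18:00: 08:25–12:50, 13:00–13:30, 16:35–18:00.
Oren ∩ Eitan: 07:00–10:10, 14:15–14:25, 16:40–17:15, 17:25–17:35.
Oren ∩ Eitan ∩ Wyatt: 08:25–10:10, 16:40–17:15, 17:25–17:35.
Windows ≥ 45 min: 08:25–10:10.
Earliest such window starts at 08:25.

08:25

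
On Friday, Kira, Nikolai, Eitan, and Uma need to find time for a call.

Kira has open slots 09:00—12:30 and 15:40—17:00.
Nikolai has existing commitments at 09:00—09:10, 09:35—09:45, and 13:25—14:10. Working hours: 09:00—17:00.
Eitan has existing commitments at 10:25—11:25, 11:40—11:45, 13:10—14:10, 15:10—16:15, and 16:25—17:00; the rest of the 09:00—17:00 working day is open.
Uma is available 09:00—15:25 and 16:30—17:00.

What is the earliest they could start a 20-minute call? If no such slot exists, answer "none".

09:10

Nikolai free within 09:00–17:00: 09:10–09:35, 09:45–13:25, 14:10–17:00.
Eitan free within 09:00–17:00: 09:00–10:25, 11:25–11:40, 11:45–13:10, 14:10–15:10, 16:15–16:25.
Kira ∩ Nikolai: 09:10–09:35, 09:45–12:30, 15:40–17:00.
Kira ∩ Nikolai ∩ Eitan: 09:10–09:35, 09:45–10:25, 11:25–11:40, 11:45–12:30, 16:15–16:25.
Kira ∩ Nikolai ∩ Eitan ∩ Uma: 09:10–09:35, 09:45–10:25, 11:25–11:40, 11:45–12:30.
Windows ≥ 20 min: 09:10–09:35, 09:45–10:25, 11:45–12:30.
Earliest such window starts at 09:10.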